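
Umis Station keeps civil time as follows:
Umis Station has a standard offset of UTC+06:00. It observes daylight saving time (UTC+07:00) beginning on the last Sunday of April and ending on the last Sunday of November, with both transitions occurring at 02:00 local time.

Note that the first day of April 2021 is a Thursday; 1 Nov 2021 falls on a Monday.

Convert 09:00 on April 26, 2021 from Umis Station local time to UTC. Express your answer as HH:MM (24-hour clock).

1 April 2021 is a Thursday, so Sundays fall on 4, 11, 18, 25; the last is April 25.
1 November 2021 is a Monday, so Sundays fall on 7, 14, 21, 28; the last is November 28.
April 26, 2021 lies within the daylight-saving period (25 April – 28 November), so Umis Station is on daylight time, UTC+07:00.
09:00 local − 7h = 02:00 UTC.

02:00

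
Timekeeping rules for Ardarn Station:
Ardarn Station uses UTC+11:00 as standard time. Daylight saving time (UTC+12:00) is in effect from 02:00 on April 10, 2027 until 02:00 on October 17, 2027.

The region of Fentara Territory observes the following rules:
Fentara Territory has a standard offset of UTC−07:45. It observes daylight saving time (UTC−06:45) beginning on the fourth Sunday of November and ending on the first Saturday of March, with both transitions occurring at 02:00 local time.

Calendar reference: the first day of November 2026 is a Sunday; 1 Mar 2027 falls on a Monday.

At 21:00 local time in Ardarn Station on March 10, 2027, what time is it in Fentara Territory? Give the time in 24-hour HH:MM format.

02:15

Daylight saving runs 10 April – 17 October; March 10, 2027 is outside that window, so Ardarn Station is on standard time at UTC+11:00.
21:00 Ardarn Station − 11h = 10:00 UTC.
1 November 2026 is a Sunday, so the first Sunday is November 1 and the fourth is November 22.
1 March 2027 is a Monday, so the first Saturday is March 6.
At the standard offset (UTC−07:45), 10:00 UTC − 7h45m = 02:15 Fentara Territory standard time.
The standard-time date in Fentara Territory, March 10, 2027, is outside the daylight-saving period (22 November 2026 – 6 March 2027), so Fentara Territory is on standard time, UTC−07:45.
10:00 UTC − 7h45m = 02:15 Fentara Territory.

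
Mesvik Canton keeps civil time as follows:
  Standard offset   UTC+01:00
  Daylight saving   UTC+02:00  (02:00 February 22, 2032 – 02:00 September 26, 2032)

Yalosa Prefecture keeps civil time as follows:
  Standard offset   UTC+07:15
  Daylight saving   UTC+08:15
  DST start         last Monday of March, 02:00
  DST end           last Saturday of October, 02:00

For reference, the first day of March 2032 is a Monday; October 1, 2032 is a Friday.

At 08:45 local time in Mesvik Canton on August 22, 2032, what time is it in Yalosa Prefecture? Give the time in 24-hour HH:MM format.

August 22, 2032 falls between 22 February and 26 September, so daylight saving is in effect and Mesvik Canton is at UTC+02:00.
08:45 Mesvik Canton − 2h = 06:45 UTC.
1 March 2032 is a Monday, so Mondays fall on 1, 8, 15, 22, 29; the last is March 29.
1 October 2032 is a Friday, so Saturdays fall on 2, 9, 16, 23, 30; the last is October 30.
At the standard offset (UTC+07:15), 06:45 UTC + 7h15m = 14:00 Yalosa Prefecture standard time.
Daylight saving runs 29 March – 30 October; the standard-time date in Yalosa Prefecture, August 22, 2032, is inside that window, so Yalosa Prefecture is at UTC+08:15.
06:45 UTC + 8h15m = 15:00 Yalosa Prefecture.

15:00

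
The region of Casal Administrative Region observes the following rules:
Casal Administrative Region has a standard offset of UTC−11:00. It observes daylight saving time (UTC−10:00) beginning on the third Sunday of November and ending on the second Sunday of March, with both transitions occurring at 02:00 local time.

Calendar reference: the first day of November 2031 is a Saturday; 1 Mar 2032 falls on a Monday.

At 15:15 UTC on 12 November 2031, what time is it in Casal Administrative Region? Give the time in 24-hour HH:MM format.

1 November 2031 is a Saturday, so the first Sunday is November 2 and the third is November 16.
1 March 2032 is a Monday, so the first Sunday is March 7 and the second is March 14.
At the standard offset (UTC−11:00), 15:15 UTC − 11h = 04:15 Casal Administrative Region standard time.
Daylight saving runs 16 November 2031 – 14 March 2032; the standard-time date in Casal Administrative Region, 12 November 2031, is outside that window, so Casal Administrative Region is on standard time at UTC−11:00.
15:15 UTC − 11h = 04:15 local.

04:15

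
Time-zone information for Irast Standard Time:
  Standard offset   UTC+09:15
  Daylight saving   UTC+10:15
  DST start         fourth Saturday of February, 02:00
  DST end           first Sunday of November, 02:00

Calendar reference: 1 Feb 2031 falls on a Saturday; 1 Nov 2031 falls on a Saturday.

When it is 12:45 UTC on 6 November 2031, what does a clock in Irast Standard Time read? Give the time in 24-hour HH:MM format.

22:00

1 February 2031 is a Saturday, so the first Saturday is February 1 and the fourth is February 22.
1 November 2031 is a Saturday, so the first Sunday is November 2.
At the standard offset (UTC+09:15), 12:45 UTC + 9h15m = 22:00 Irast Standard Time standard time.
The standard-time date in Irast Standard Time, 6 November 2031, does not fall between 22 February and 2 November, so daylight saving is not in effect and Irast Standard Time is at UTC+09:15.
12:45 UTC + 9h15m = 22:00 local.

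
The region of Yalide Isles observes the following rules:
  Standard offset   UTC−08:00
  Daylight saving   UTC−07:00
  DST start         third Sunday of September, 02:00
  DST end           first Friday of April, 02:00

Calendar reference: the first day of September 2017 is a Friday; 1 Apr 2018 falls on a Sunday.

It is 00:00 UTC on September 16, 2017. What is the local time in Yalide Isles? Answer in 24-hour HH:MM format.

16:00

1 September 2017 is a Friday, so the first Sunday is September 3 and the third is September 17.
1 April 2018 is a Sunday, so the first Friday is April 6.
At the standard offset (UTC−08:00), 00:00 UTC − 8h = 16:00 Yalide Isles standard time (rolling into the previous day, 15 September 2017).
The standard-time date in Yalide Isles, September 15, 2017, does not fall between 17 September 2017 and 6 April 2018, so daylight saving is not in effect and Yalide Isles is at UTC−08:00.
00:00 UTC − 8h = 16:00 local (rolling into the previous day, 15 September 2017).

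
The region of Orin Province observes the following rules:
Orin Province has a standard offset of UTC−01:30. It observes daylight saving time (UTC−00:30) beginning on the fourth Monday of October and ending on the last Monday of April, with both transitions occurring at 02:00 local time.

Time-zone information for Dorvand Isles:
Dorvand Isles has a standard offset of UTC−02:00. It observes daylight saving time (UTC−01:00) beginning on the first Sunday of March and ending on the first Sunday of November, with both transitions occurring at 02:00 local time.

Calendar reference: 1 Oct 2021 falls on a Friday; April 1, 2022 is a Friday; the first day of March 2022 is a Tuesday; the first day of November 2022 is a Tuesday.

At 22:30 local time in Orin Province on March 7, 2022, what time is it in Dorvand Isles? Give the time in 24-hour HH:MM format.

22:00

1 October 2021 is a Friday, so the first Monday is October 4 and the fourth is October 25.
1 April 2022 is a Friday, so Mondays fall on 4, 11, 18, 25; the last is April 25.
March 7, 2022 lies within the daylight-saving period (25 October 2021 – 25 April 2022), so Orin Province is on daylight time, UTC−00:30.
22:30 Orin Province + 0h30m = 23:00 UTC.
1 March 2022 is a Tuesday, so the first Sunday is March 6.
1 November 2022 is a Tuesday, so the first Sunday is November 6.
At the standard offset (UTC−02:00), 23:00 UTC − 2h = 21:00 Dorvand Isles standard time.
The standard-time date in Dorvand Isles, March 7, 2022, lies within the daylight-saving period (6 March – 6 November), so Dorvand Isles is on daylight time, UTC−01:00.
23:00 UTC − 1h = 22:00 Dorvand Isles.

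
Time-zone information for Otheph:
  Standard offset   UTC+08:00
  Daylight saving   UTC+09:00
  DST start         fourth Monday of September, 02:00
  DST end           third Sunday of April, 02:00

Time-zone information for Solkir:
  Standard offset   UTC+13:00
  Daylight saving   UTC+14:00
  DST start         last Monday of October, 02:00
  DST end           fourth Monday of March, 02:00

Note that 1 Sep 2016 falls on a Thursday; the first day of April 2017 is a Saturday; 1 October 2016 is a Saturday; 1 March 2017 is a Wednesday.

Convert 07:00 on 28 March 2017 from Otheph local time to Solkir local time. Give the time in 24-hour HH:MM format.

11:00

1 September 2016 is a Thursday, so the first Monday is September 5 and the fourth is September 26.
1 April 2017 is a Saturday, so the first Sunday is April 2 and the third is April 16.
28 March 2017 falls between 26 September 2016 and 16 April 2017, so daylight saving is in effect and Otheph is at UTC+09:00.
07:00 Otheph − 9h = 22:00 UTC (rolling into the previous day, 27 March 2017).
1 October 2016 is a Saturday, so Mondays fall on 3, 10, 17, 24, 31; the last is October 31.
1 March 2017 is a Wednesday, so the first Monday is March 6 and the fourth is March 27.
At the standard offset (UTC+13:00), 22:00 UTC + 13h = 11:00 Solkir standard time (rolling into the next day, 28 March 2017).
The standard-time date in Solkir, 28 March 2017, is outside the daylight-saving period (31 October 2016 – 27 March 2017), so Solkir is on standard time, UTC+13:00.
22:00 UTC + 13h = 11:00 Solkir (rolling into the next day, 28 March 2017).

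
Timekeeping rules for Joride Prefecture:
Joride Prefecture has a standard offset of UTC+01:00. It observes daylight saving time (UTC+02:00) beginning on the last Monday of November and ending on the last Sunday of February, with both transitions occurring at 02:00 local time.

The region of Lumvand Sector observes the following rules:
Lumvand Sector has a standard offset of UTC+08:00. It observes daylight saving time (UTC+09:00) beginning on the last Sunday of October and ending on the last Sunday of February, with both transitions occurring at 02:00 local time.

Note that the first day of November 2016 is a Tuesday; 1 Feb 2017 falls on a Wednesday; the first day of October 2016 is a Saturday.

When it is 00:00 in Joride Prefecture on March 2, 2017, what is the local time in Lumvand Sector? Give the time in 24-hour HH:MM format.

07:00

1 November 2016 is a Tuesday, so Mondays fall on 7, 14, 21, 28; the last is November 28.
1 February 2017 is a Wednesday, so Sundays fall on 5, 12, 19, 26; the last is February 26.
March 2, 2017 is outside the daylight-saving period (28 November 2016 – 26 February 2017), so Joride Prefecture is on standard time, UTC+01:00.
00:00 Joride Prefecture − 1h = 23:00 UTC (rolling into the previous day, 1 March 2017).
1 October 2016 is a Saturday, so Sundays fall on 2, 9, 16, 23, 30; the last is October 30.
1 February 2017 is a Wednesday, so Sundays fall on 5, 12, 19, 26; the last is February 26.
At the standard offset (UTC+08:00), 23:00 UTC + 8h = 07:00 Lumvand Sector standard time (rolling into the next day, 2 March 2017).
The standard-time date in Lumvand Sector, March 2, 2017, does not fall between 30 October 2016 and 26 February 2017, so daylight saving is not in effect and Lumvand Sector is at UTC+08:00.
23:00 UTC + 8h = 07:00 Lumvand Sector (rolling into the next day, 2 March 2017).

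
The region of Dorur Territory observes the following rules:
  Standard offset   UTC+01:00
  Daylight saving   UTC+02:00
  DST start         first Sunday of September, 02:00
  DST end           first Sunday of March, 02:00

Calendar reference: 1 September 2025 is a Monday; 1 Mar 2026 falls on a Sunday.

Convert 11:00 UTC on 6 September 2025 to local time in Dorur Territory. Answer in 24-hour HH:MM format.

1 September 2025 is a Monday, so the first Sunday is September 7.
1 March 2026 is a Sunday, so the first Sunday is March 1.
At the standard offset (UTC+01:00), 11:00 UTC + 1h = 12:00 Dorur Territory standard time.
Daylight saving runs 7 September 2025 – 1 March 2026; the standard-time date in Dorur Territory, 6 September 2025, is outside that window, so Dorur Territory is on standard time at UTC+01:00.
11:00 UTC + 1h = 12:00 local.

12:00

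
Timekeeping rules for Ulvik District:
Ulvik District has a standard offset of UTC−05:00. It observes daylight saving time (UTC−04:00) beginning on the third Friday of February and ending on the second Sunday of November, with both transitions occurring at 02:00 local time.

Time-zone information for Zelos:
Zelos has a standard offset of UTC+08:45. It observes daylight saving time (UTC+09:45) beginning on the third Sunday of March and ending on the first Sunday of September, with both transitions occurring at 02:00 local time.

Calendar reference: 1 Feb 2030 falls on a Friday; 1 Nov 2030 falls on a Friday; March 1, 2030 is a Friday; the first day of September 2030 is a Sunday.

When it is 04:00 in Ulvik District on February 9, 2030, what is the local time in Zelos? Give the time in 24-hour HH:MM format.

1 February 2030 is a Friday, so the first Friday is February 1 and the third is February 15.
1 November 2030 is a Friday, so the first Sunday is November 3 and the second is November 10.
February 9, 2030 is outside the daylight-saving period (15 February – 10 November), so Ulvik District is on standard time, UTC−05:00.
04:00 Ulvik District + 5h = 09:00 UTC.
1 March 2030 is a Friday, so the first Sunday is March 3 and the third is March 17.
1 September 2030 is a Sunday, so the first Sunday is September 1.
At the standard offset (UTC+08:45), 09:00 UTC + 8h45m = 17:45 Zelos standard time.
The standard-time date in Zelos, February 9, 2030, does not fall between 17 March and 1 September, so daylight saving is not in effect and Zelos is at UTC+08:45.
09:00 UTC + 8h45m = 17:45 Zelos.

17:45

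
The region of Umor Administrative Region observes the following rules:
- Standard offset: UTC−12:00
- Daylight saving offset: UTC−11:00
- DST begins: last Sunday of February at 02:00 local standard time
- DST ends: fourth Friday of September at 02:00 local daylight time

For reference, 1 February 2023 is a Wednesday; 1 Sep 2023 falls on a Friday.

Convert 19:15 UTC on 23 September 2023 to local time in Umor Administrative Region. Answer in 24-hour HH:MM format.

1 February 2023 is a Wednesday, so Sundays fall on 5, 12, 19, 26; the last is February 26.
1 September 2023 is a Friday, so the first Friday is September 1 and the fourth is September 22.
At the standard offset (UTC−12:00), 19:15 UTC − 12h = 07:15 Umor Administrative Region standard time.
The standard-time date in Umor Administrative Region, 23 September 2023, does not fall between 26 February and 22 September, so daylight saving is not in effect and Umor Administrative Region is at UTC−12:00.
19:15 UTC − 12h = 07:15 local.

07:15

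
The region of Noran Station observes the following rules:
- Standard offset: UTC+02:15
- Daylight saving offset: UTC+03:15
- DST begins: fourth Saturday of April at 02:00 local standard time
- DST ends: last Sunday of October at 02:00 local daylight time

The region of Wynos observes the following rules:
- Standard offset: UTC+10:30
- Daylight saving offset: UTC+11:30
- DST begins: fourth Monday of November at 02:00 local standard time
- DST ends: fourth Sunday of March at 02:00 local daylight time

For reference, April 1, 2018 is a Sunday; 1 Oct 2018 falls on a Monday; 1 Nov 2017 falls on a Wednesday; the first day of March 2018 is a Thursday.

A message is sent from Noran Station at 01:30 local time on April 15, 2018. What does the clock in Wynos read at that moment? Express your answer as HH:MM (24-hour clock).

1 April 2018 is a Sunday, so the first Saturday is April 7 and the fourth is April 28.
1 October 2018 is a Monday, so Sundays fall on 7, 14, 21, 28; the last is October 28.
April 15, 2018 does not fall between 28 April and 28 October, so daylight saving is not in effect and Noran Station is at UTC+02:15.
01:30 Noran Station − 2h15m = 23:15 UTC (rolling into the previous day, 14 April 2018).
1 November 2017 is a Wednesday, so the first Monday is November 6 and the fourth is November 27.
1 March 2018 is a Thursday, so the first Sunday is March 4 and the fourth is March 25.
At the standard offset (UTC+10:30), 23:15 UTC + 10h30m = 09:45 Wynos standard time (rolling into the next day, 15 April 2018).
The standard-time date in Wynos, April 15, 2018, does not fall between 27 November 2017 and 25 March 2018, so daylight saving is not in effect and Wynos is at UTC+10:30.
23:15 UTC + 10h30m = 09:45 Wynos (rolling into the next day, 15 April 2018).

09:45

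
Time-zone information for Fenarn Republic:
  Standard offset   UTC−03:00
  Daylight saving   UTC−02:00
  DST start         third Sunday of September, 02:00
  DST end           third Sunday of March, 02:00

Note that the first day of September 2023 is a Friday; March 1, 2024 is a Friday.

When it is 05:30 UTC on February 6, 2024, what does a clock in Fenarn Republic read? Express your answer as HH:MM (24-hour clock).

03:30

1 September 2023 is a Friday, so the first Sunday is September 3 and the third is September 17.
1 March 2024 is a Friday, so the first Sunday is March 3 and the third is March 17.
At the standard offset (UTC−03:00), 05:30 UTC − 3h = 02:30 Fenarn Republic standard time.
Daylight saving runs 17 September 2023 – 17 March 2024; the standard-time date in Fenarn Republic, February 6, 2024, is inside that window, so Fenarn Republic is at UTC−02:00.
05:30 UTC − 2h = 03:30 local.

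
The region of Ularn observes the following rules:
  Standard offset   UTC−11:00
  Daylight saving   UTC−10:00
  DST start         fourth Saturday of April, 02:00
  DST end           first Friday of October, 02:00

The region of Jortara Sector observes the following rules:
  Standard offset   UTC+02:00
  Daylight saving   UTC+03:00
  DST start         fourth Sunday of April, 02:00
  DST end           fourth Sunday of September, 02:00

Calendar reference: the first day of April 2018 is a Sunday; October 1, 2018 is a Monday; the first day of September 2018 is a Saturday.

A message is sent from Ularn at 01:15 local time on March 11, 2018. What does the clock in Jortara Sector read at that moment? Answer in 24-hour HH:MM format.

1 April 2018 is a Sunday, so the first Saturday is April 7 and the fourth is April 28.
1 October 2018 is a Monday, so the first Friday is October 5.
Daylight saving runs 28 April – 5 October; March 11, 2018 is outside that window, so Ularn is on standard time at UTC−11:00.
01:15 Ularn + 11h = 12:15 UTC.
1 April 2018 is a Sunday, so the first Sunday is April 1 and the fourth is April 22.
1 September 2018 is a Saturday, so the first Sunday is September 2 and the fourth is September 23.
At the standard offset (UTC+02:00), 12:15 UTC + 2h = 14:15 Jortara Sector standard time.
Daylight saving runs 22 April – 23 September; the standard-time date in Jortara Sector, March 11, 2018, is outside that window, so Jortara Sector is on standard time at UTC+02:00.
12:15 UTC + 2h = 14:15 Jortara Sector.

14:15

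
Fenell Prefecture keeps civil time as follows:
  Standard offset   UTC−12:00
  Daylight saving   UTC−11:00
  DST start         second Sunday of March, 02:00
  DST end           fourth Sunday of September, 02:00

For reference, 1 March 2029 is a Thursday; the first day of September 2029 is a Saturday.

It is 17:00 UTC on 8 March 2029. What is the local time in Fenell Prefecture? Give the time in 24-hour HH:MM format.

1 March 2029 is a Thursday, so the first Sunday is March 4 and the second is March 11.
1 September 2029 is a Saturday, so the first Sunday is September 2 and the fourth is September 23.
At the standard offset (UTC−12:00), 17:00 UTC − 12h = 05:00 Fenell Prefecture standard time.
Daylight saving runs 11 March – 23 September; the standard-time date in Fenell Prefecture, 8 March 2029, is outside that window, so Fenell Prefecture is on standard time at UTC−12:00.
17:00 UTC − 12h = 05:00 local.

05:00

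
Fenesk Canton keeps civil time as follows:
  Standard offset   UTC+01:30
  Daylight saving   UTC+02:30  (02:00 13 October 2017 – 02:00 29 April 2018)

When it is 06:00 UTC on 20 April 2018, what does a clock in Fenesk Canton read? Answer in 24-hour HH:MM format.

08:30

At the standard offset (UTC+01:30), 06:00 UTC + 1h30m = 07:30 Fenesk Canton standard time.
The standard-time date in Fenesk Canton, 20 April 2018, falls between 13 October 2017 and 29 April 2018, so daylight saving is in effect and Fenesk Canton is at UTC+02:30.
06:00 UTC + 2h30m = 08:30 local.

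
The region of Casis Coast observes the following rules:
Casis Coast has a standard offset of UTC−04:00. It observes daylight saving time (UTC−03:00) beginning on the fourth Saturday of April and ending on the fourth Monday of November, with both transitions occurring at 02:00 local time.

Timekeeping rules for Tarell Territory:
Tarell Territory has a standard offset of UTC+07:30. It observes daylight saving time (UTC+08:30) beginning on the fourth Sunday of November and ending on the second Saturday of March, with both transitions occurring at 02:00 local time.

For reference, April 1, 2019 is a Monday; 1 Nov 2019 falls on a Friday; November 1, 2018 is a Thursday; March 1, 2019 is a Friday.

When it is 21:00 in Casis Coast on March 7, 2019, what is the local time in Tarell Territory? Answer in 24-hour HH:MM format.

09:30

1 April 2019 is a Monday, so the first Saturday is April 6 and the fourth is April 27.
1 November 2019 is a Friday, so the first Monday is November 4 and the fourth is November 25.
March 7, 2019 does not fall between 27 April and 25 November, so daylight saving is not in effect and Casis Coast is at UTC−04:00.
21:00 Casis Coast + 4h = 01:00 UTC (rolling into the next day, 8 March 2019).
1 November 2018 is a Thursday, so the first Sunday is November 4 and the fourth is November 25.
1 March 2019 is a Friday, so the first Saturday is March 2 and the second is March 9.
At the standard offset (UTC+07:30), 01:00 UTC + 7h30m = 08:30 Tarell Territory standard time.
Daylight saving runs 25 November 2018 – 9 March 2019; the standard-time date in Tarell Territory, March 8, 2019, is inside that window, so Tarell Territory is at UTC+08:30.
01:00 UTC + 8h30m = 09:30 Tarell Territory.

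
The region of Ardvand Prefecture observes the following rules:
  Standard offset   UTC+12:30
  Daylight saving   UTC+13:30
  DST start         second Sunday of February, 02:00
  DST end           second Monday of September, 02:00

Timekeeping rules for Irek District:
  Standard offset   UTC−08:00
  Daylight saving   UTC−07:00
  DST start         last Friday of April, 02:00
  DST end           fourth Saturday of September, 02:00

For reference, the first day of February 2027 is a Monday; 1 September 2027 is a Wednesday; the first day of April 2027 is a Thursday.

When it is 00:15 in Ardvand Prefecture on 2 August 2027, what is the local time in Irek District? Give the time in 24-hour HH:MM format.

1 February 2027 is a Monday, so the first Sunday is February 7 and the second is February 14.
1 September 2027 is a Wednesday, so the first Monday is September 6 and the second is September 13.
2 August 2027 lies within the daylight-saving period (14 February – 13 September), so Ardvand Prefecture is on daylight time, UTC+13:30.
00:15 Ardvand Prefecture − 13h30m = 10:45 UTC (rolling into the previous day, 1 August 2027).
1 April 2027 is a Thursday, so Fridays fall on 2, 9, 16, 23, 30; the last is April 30.
1 September 2027 is a Wednesday, so the first Saturday is September 4 and the fourth is September 25.
At the standard offset (UTC−08:00), 10:45 UTC − 8h = 02:45 Irek District standard time.
The standard-time date in Irek District, 1 August 2027, falls between 30 April and 25 September, so daylight saving is in effect and Irek District is at UTC−07:00.
10:45 UTC − 7h = 03:45 Irek District.

03:45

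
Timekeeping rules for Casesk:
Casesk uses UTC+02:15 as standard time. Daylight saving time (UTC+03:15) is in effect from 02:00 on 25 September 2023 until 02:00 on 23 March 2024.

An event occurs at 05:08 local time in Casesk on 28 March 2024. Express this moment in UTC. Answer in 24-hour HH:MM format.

28 March 2024 does not fall between 25 September 2023 and 23 March 2024, so daylight saving is not in effect and Casesk is at UTC+02:15.
05:08 local − 2h15m = 02:53 UTC.

02:53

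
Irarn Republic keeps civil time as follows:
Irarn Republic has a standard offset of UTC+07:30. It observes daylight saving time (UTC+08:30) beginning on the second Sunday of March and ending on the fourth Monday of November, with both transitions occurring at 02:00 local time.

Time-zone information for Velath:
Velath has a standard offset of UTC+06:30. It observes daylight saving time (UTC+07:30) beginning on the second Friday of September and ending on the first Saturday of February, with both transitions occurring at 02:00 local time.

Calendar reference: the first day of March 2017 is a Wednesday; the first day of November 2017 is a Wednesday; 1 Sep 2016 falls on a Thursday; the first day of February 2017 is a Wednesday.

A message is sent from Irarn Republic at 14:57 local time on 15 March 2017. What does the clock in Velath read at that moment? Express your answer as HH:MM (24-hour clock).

1 March 2017 is a Wednesday, so the first Sunday is March 5 and the second is March 12.
1 November 2017 is a Wednesday, so the first Monday is November 6 and the fourth is November 27.
15 March 2017 falls between 12 March and 27 November, so daylight saving is in effect and Irarn Republic is at UTC+08:30.
14:57 Irarn Republic − 8h30m = 06:27 UTC.
1 September 2016 is a Thursday, so the first Friday is September 2 and the second is September 9.
1 February 2017 is a Wednesday, so the first Saturday is February 4.
At the standard offset (UTC+06:30), 06:27 UTC + 6h30m = 12:57 Velath standard time.
The standard-time date in Velath, 15 March 2017, does not fall between 9 September 2016 and 4 February 2017, so daylight saving is not in effect and Velath is at UTC+06:30.
06:27 UTC + 6h30m = 12:57 Velath.

12:57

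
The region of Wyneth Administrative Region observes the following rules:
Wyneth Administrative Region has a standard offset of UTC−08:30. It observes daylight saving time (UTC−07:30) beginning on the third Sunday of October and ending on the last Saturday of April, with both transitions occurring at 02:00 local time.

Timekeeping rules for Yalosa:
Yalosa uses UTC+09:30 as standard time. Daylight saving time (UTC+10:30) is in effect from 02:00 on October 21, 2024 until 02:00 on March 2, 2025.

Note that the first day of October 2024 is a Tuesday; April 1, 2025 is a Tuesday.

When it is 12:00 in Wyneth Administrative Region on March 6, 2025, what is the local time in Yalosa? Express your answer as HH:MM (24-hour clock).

05:00

1 October 2024 is a Tuesday, so the first Sunday is October 6 and the third is October 20.
1 April 2025 is a Tuesday, so Saturdays fall on 5, 12, 19, 26; the last is April 26.
March 6, 2025 lies within the daylight-saving period (20 October 2024 – 26 April 2025), so Wyneth Administrative Region is on daylight time, UTC−07:30.
12:00 Wyneth Administrative Region + 7h30m = 19:30 UTC.
At the standard offset (UTC+09:30), 19:30 UTC + 9h30m = 05:00 Yalosa standard time (rolling into the next day, 7 March 2025).
The standard-time date in Yalosa, March 7, 2025, does not fall between 21 October 2024 and 2 March 2025, so daylight saving is not in effect and Yalosa is at UTC+09:30.
19:30 UTC + 9h30m = 05:00 Yalosa (rolling into the next day, 7 March 2025).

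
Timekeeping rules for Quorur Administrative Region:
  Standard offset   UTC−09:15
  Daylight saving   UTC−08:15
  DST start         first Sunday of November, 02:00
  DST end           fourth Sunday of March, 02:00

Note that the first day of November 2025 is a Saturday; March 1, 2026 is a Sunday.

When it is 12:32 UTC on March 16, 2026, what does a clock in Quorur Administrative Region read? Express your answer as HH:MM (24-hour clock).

1 November 2025 is a Saturday, so the first Sunday is November 2.
1 March 2026 is a Sunday, so the first Sunday is March 1 and the fourth is March 22.
At the standard offset (UTC−09:15), 12:32 UTC − 9h15m = 03:17 Quorur Administrative Region standard time.
Daylight saving runs 2 November 2025 – 22 March 2026; the standard-time date in Quorur Administrative Region, March 16, 2026, is inside that window, so Quorur Administrative Region is at UTC−08:15.
12:32 UTC − 8h15m = 04:17 local.

04:17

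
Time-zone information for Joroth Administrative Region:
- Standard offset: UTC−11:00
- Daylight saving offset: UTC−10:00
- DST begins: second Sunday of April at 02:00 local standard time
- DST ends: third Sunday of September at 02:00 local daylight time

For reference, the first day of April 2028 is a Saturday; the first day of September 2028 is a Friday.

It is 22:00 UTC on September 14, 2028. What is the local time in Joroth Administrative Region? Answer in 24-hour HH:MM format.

12:00

1 April 2028 is a Saturday, so the first Sunday is April 2 and the second is April 9.
1 September 2028 is a Friday, so the first Sunday is September 3 and the third is September 17.
At the standard offset (UTC−11:00), 22:00 UTC − 11h = 11:00 Joroth Administrative Region standard time.
The standard-time date in Joroth Administrative Region, September 14, 2028, lies within the daylight-saving period (9 April – 17 September), so Joroth Administrative Region is on daylight time, UTC−10:00.
22:00 UTC − 10h = 12:00 local.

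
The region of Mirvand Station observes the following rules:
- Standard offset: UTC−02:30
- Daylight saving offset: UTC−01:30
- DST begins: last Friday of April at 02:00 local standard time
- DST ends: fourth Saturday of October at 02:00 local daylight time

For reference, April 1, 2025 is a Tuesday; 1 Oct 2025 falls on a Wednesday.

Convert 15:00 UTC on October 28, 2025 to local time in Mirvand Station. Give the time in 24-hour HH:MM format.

12:30

1 April 2025 is a Tuesday, so Fridays fall on 4, 11, 18, 25; the last is April 25.
1 October 2025 is a Wednesday, so the first Saturday is October 4 and the fourth is October 25.
At the standard offset (UTC−02:30), 15:00 UTC − 2h30m = 12:30 Mirvand Station standard time.
The standard-time date in Mirvand Station, October 28, 2025, does not fall between 25 April and 25 October, so daylight saving is not in effect and Mirvand Station is at UTC−02:30.
15:00 UTC − 2h30m = 12:30 local.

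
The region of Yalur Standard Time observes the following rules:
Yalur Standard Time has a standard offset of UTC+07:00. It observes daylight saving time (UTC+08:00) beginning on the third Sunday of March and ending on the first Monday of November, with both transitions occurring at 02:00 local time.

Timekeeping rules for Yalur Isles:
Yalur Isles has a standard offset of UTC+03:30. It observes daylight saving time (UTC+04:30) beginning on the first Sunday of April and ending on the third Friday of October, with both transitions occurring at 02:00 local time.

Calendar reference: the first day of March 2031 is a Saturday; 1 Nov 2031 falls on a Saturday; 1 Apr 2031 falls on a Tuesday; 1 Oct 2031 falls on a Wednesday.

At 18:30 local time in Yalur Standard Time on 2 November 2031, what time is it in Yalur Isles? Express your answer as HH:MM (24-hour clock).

14:00

1 March 2031 is a Saturday, so the first Sunday is March 2 and the third is March 16.
1 November 2031 is a Saturday, so the first Monday is November 3.
2 November 2031 lies within the daylight-saving period (16 March – 3 November), so Yalur Standard Time is on daylight time, UTC+08:00.
18:30 Yalur Standard Time − 8h = 10:30 UTC.
1 April 2031 is a Tuesday, so the first Sunday is April 6.
1 October 2031 is a Wednesday, so the first Friday is October 3 and the third is October 17.
At the standard offset (UTC+03:30), 10:30 UTC + 3h30m = 14:00 Yalur Isles standard time.
The standard-time date in Yalur Isles, 2 November 2031, is outside the daylight-saving period (6 April – 17 October), so Yalur Isles is on standard time, UTC+03:30.
10:30 UTC + 3h30m = 14:00 Yalur Isles.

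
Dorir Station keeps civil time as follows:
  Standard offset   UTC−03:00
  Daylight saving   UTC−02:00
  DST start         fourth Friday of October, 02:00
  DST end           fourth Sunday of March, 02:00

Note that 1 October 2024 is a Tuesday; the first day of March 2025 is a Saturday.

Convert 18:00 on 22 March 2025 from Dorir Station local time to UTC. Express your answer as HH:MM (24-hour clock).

1 October 2024 is a Tuesday, so the first Friday is October 4 and the fourth is October 25.
1 March 2025 is a Saturday, so the first Sunday is March 2 and the fourth is March 23.
22 March 2025 falls between 25 October 2024 and 23 March 2025, so daylight saving is in effect and Dorir Station is at UTC−02:00.
18:00 local + 2h = 20:00 UTC.

20:00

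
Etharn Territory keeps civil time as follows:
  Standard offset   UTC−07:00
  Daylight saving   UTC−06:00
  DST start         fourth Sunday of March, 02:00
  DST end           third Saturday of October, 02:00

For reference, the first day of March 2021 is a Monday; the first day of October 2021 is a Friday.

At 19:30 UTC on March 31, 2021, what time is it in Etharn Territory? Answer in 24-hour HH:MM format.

13:30

1 March 2021 is a Monday, so the first Sunday is March 7 and the fourth is March 28.
1 October 2021 is a Friday, so the first Saturday is October 2 and the third is October 16.
At the standard offset (UTC−07:00), 19:30 UTC − 7h = 12:30 Etharn Territory standard time.
Daylight saving runs 28 March – 16 October; the standard-time date in Etharn Territory, March 31, 2021, is inside that window, so Etharn Territory is at UTC−06:00.
19:30 UTC − 6h = 13:30 local.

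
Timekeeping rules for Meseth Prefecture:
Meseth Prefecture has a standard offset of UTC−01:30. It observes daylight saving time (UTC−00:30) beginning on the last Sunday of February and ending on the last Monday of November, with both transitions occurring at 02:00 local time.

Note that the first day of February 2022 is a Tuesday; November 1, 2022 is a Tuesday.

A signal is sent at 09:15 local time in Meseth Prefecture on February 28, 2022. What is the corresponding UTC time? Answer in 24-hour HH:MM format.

09:45

1 February 2022 is a Tuesday, so Sundays fall on 6, 13, 20, 27; the last is February 27.
1 November 2022 is a Tuesday, so Mondays fall on 7, 14, 21, 28; the last is November 28.
February 28, 2022 falls between 27 February and 28 November, so daylight saving is in effect and Meseth Prefecture is at UTC−00:30.
09:15 local + 0h30m = 09:45 UTC.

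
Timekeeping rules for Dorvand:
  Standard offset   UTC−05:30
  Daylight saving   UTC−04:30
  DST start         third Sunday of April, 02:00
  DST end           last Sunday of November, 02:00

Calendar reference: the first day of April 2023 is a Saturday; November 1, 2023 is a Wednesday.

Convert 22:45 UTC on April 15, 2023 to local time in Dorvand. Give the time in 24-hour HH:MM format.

17:15

1 April 2023 is a Saturday, so the first Sunday is April 2 and the third is April 16.
1 November 2023 is a Wednesday, so Sundays fall on 5, 12, 19, 26; the last is November 26.
At the standard offset (UTC−05:30), 22:45 UTC − 5h30m = 17:15 Dorvand standard time.
The standard-time date in Dorvand, April 15, 2023, does not fall between 16 April and 26 November, so daylight saving is not in effect and Dorvand is at UTC−05:30.
22:45 UTC − 5h30m = 17:15 local.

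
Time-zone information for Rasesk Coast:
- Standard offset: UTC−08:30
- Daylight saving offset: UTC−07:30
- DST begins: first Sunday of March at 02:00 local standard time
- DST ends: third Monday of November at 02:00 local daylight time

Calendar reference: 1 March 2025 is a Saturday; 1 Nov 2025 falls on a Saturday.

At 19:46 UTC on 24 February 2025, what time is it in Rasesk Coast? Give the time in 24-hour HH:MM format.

11:16

1 March 2025 is a Saturday, so the first Sunday is March 2.
1 November 2025 is a Saturday, so the first Monday is November 3 and the third is November 17.
At the standard offset (UTC−08:30), 19:46 UTC − 8h30m = 11:16 Rasesk Coast standard time.
The standard-time date in Rasesk Coast, 24 February 2025, does not fall between 2 March and 17 November, so daylight saving is not in effect and Rasesk Coast is at UTC−08:30.
19:46 UTC − 8h30m = 11:16 local.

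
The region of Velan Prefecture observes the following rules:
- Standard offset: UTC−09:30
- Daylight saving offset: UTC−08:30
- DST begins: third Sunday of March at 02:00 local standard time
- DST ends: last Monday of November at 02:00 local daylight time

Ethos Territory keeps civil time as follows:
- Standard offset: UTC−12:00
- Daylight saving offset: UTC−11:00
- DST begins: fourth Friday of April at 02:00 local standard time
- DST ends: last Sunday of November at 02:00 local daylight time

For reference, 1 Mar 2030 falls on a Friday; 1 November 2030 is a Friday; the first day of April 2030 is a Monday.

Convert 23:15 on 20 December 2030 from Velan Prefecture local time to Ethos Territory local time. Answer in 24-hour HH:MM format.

20:45

1 March 2030 is a Friday, so the first Sunday is March 3 and the third is March 17.
1 November 2030 is a Friday, so Mondays fall on 4, 11, 18, 25; the last is November 25.
20 December 2030 is outside the daylight-saving period (17 March – 25 November), so Velan Prefecture is on standard time, UTC−09:30.
23:15 Velan Prefecture + 9h30m = 08:45 UTC (rolling into the next day, 21 December 2030).
1 April 2030 is a Monday, so the first Friday is April 5 and the fourth is April 26.
1 November 2030 is a Friday, so Sundays fall on 3, 10, 17, 24; the last is November 24.
At the standard offset (UTC−12:00), 08:45 UTC − 12h = 20:45 Ethos Territory standard time (rolling into the previous day, 20 December 2030).
The standard-time date in Ethos Territory, 20 December 2030, does not fall between 26 April and 24 November, so daylight saving is not in effect and Ethos Territory is at UTC−12:00.
08:45 UTC − 12h = 20:45 Ethos Territory (rolling into the previous day, 20 December 2030).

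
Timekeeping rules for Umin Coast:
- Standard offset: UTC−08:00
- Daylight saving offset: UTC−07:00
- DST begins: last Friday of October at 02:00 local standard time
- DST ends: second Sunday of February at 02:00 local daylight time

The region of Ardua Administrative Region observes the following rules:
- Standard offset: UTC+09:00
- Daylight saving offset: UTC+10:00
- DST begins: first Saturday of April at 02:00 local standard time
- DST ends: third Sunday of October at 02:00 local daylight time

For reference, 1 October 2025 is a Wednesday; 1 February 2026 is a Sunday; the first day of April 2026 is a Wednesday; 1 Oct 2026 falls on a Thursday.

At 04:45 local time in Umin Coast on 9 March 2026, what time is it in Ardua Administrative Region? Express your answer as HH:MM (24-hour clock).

21:45

1 October 2025 is a Wednesday, so Fridays fall on 3, 10, 17, 24, 31; the last is October 31.
1 February 2026 is a Sunday, so the first Sunday is February 1 and the second is February 8.
9 March 2026 does not fall between 31 October 2025 and 8 February 2026, so daylight saving is not in effect and Umin Coast is at UTC−08:00.
04:45 Umin Coast + 8h = 12:45 UTC.
1 April 2026 is a Wednesday, so the first Saturday is April 4.
1 October 2026 is a Thursday, so the first Sunday is October 4 and the third is October 18.
At the standard offset (UTC+09:00), 12:45 UTC + 9h = 21:45 Ardua Administrative Region standard time.
The standard-time date in Ardua Administrative Region, 9 March 2026, is outside the daylight-saving period (4 April – 18 October), so Ardua Administrative Region is on standard time, UTC+09:00.
12:45 UTC + 9h = 21:45 Ardua Administrative Region.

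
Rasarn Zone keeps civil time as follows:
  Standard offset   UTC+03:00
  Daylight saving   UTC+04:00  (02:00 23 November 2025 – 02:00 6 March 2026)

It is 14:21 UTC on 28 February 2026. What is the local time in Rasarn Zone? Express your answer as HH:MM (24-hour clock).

18:21

At the standard offset (UTC+03:00), 14:21 UTC + 3h = 17:21 Rasarn Zone standard time.
The standard-time date in Rasarn Zone, 28 February 2026, lies within the daylight-saving period (23 November 2025 – 6 March 2026), so Rasarn Zone is on daylight time, UTC+04:00.
14:21 UTC + 4h = 18:21 local.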